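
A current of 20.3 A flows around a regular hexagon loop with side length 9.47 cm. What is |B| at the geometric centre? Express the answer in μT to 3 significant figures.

Each side is a finite straight segment at perpendicular distance d = a/(2 tan(π/6)) = 0.08201 m from the centre, with end-angles ±π/6.
One side contributes B₁ = (μ₀I/4πd)·2 sin(π/6) = 2.48×10⁻⁵ T.
All 6 sides add in the same direction: B = 6 × 2.48×10⁻⁵ = 1.49×10⁻⁴ T.

B ≈ 149 μT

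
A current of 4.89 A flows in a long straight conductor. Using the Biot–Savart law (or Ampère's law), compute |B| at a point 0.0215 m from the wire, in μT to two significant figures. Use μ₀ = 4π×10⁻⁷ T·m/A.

For an infinitely long straight wire, B = μ₀I/(2πd).
B = (4π×10⁻⁷ × 4.89) / (2π × 0.0215) = 4.55×10⁻⁵ T.

B ≈ 45 μT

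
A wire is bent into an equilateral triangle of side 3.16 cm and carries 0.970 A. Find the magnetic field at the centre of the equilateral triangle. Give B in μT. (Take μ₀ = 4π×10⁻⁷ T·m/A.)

B ≈ 55.3 μT

Each side is a finite straight segment at perpendicular distance d = a/(2 tan(π/3)) = 0.009122 m from the centre, with end-angles ±π/3.
One side contributes B₁ = (μ₀I/4πd)·2 sin(π/3) = 1.84×10⁻⁵ T.
All 3 sides add in the same direction: B = 3 × 1.84×10⁻⁵ = 5.53×10⁻⁵ T.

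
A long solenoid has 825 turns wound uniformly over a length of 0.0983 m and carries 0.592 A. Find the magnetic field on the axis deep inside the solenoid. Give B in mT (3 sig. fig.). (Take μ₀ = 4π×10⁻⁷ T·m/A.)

B ≈ 6.24 mT

Inside a long solenoid, B = μ₀nI with n = 8393 turns/m.
B = 4π×10⁻⁷ × 8393 × 0.592 = 6.24×10⁻³ T.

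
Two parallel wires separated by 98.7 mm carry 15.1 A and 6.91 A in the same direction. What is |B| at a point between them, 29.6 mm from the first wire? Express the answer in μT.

Each long wire gives B = μ₀I/(2πd). Distances are d₁ = 0.0296 m and d₂ = 0.0691 m.
B₁ = 1.02×10⁻⁴ T, B₂ = 2.00×10⁻⁵ T.
Between parallel currents the two contributions point in opposite directions, so they subtract. B = |B₁ − B₂| = |1.02×10⁻⁴ − 2.00×10⁻⁵| = 8.20×10⁻⁵ T.

B ≈ 82.0 μT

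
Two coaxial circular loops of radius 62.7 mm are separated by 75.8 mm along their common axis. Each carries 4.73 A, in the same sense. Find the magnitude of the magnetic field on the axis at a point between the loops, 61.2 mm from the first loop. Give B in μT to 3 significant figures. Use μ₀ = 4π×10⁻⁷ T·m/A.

B ≈ 61.2 μT

Each loop contributes B = μ₀IR²/[2(R²+z²)^(3/2)] on the axis, with z measured from that loop.
Loop 1 (z = 0.0612 m): B₁ = 1.74×10⁻⁵ T. Loop 2 (z = 0.0146 m): B₂ = 4.38×10⁻⁵ T.
The fields add: B = B₁ + B₂ = 6.12×10⁻⁵ T.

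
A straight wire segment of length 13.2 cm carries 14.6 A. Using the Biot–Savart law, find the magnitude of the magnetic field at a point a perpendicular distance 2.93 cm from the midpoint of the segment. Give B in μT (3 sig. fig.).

B ≈ 91.1 μT

For a finite straight segment, B = (μ₀I/4πd)(sinθ₁ + sinθ₂), where θ₁, θ₂ are the angles from the perpendicular to each end.
The perpendicular from the point meets the wire at its midpoint, so each end is L/2 = 0.066 m away along the wire.
sinθ₁ = 0.066/√(0.066²+0.0293²) = 0.9140; sinθ₂ = 0.066/√(0.066²+0.0293²) = 0.9140.
B = (4π×10⁻⁷ × 14.6) / (4π × 0.0293) × (0.9140 + 0.9140) = 9.11×10⁻⁵ T.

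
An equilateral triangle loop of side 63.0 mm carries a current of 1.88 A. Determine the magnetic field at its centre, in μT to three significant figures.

B ≈ 53.7 μT

Each side is a finite straight segment at perpendicular distance d = a/(2 tan(π/3)) = 0.01819 m from the centre, with end-angles ±π/3.
One side contributes B₁ = (μ₀I/4πd)·2 sin(π/3) = 1.79×10⁻⁵ T.
All 3 sides add in the same direction: B = 3 × 1.79×10⁻⁵ = 5.37×10⁻⁵ T.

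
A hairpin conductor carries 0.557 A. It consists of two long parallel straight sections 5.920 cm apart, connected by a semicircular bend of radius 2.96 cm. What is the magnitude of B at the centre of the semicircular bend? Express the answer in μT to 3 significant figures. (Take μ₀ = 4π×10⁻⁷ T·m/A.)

The semicircular arc contributes B_arc = μ₀I·π/(4πR) = μ₀I/(4R) = 5.91×10⁻⁶ T.
Each semi-infinite lead is at perpendicular distance R = 0.0296 m from the centre, with the perpendicular foot at its near end, so it contributes μ₀I/(4πR); both point the same way, together 3.76×10⁻⁶ T.
Arc and leads all point the same direction: B = 5.91×10⁻⁶ + 3.76×10⁻⁶ = 9.68×10⁻⁶ T.

B ≈ 9.68 μT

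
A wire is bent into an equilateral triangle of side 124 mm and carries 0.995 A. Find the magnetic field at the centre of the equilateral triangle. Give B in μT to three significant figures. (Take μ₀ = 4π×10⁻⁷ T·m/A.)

B ≈ 14.4 μT

Each side is a finite straight segment at perpendicular distance d = a/(2 tan(π/3)) = 0.0358 m from the centre, with end-angles ±π/3.
One side contributes B₁ = (μ₀I/4πd)·2 sin(π/3) = 4.81×10⁻⁶ T.
All 3 sides add in the same direction: B = 3 × 4.81×10⁻⁶ = 1.44×10⁻⁵ T.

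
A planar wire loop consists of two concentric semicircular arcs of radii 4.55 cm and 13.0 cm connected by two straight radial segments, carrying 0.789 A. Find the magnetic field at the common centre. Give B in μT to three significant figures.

The radial connectors point toward the centre, so dl × r̂ = 0 and they contribute nothing.
Each semicircle gives μ₀I/(4R): inner arc 5.45×10⁻⁶ T, outer arc 1.91×10⁻⁶ T.
The two arcs carry current in opposite angular senses, so their fields oppose: B = |5.45×10⁻⁶ − 1.91×10⁻⁶| = 3.54×10⁻⁶ T.

B ≈ 3.54 μT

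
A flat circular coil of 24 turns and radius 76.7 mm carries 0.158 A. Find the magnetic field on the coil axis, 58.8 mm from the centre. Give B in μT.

For an N-turn flat coil, B = Nμ₀IR²/[2(R²+z²)^(3/2)] with R = 0.0767 m, z = 0.0588 m.
B = 24 × 6.47×10⁻⁷ T = 1.55×10⁻⁵ T.

B ≈ 15.5 μT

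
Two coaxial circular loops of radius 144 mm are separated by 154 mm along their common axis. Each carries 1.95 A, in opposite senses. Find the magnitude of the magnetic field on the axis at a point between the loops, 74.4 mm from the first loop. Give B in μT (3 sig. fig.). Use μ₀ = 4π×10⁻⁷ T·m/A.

B ≈ 0.263 μT

Each loop contributes B = μ₀IR²/[2(R²+z²)^(3/2)] on the axis, with z measured from that loop.
Loop 1 (z = 0.0744 m): B₁ = 5.97×10⁻⁶ T. Loop 2 (z = 0.0796 m): B₂ = 5.70×10⁻⁶ T.
The fields oppose: B = |B₁ − B₂| = 2.63×10⁻⁷ T.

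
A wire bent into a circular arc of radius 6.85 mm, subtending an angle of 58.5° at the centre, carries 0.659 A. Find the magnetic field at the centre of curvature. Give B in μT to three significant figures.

The Biot–Savart field of a circular arc at its centre is B = μ₀Iφ/(4πR), with φ = 1.021 rad.
B = (4π×10⁻⁷ × 0.659 × 1.021) / (4π × 0.00685) = 9.82×10⁻⁶ T.

B ≈ 9.82 μT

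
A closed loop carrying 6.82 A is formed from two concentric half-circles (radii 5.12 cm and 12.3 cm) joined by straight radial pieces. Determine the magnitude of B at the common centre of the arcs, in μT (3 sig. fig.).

The radial connectors point toward the centre, so dl × r̂ = 0 and they contribute nothing.
Each semicircle gives μ₀I/(4R): inner arc 4.18×10⁻⁵ T, outer arc 1.74×10⁻⁵ T.
The two arcs carry current in opposite angular senses, so their fields oppose: B = |4.18×10⁻⁵ − 1.74×10⁻⁵| = 2.44×10⁻⁵ T.

B ≈ 24.4 μT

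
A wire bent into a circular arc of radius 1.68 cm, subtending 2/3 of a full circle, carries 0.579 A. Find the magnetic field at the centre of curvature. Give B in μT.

The Biot–Savart field of a circular arc at its centre is B = μ₀Iφ/(4πR), with φ = 4.189 rad.
B = (4π×10⁻⁷ × 0.579 × 4.189) / (4π × 0.0168) = 1.44×10⁻⁵ T.

B ≈ 14.4 μT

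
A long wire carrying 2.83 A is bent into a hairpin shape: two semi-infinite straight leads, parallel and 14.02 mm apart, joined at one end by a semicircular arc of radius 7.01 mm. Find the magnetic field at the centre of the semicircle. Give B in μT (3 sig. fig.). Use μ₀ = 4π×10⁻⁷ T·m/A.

B ≈ 208 μT

The semicircular arc contributes B_arc = μ₀I·π/(4πR) = μ₀I/(4R) = 1.27×10⁻⁴ T.
Each semi-infinite lead is at perpendicular distance R = 0.00701 m from the centre, with the perpendicular foot at its near end, so it contributes μ₀I/(4πR); both point the same way, together 8.07×10⁻⁵ T.
Arc and leads all point the same direction: B = 1.27×10⁻⁴ + 8.07×10⁻⁵ = 2.08×10⁻⁴ T.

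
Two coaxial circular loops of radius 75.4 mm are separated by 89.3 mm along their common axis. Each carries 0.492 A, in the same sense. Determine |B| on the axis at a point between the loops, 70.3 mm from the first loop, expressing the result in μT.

Each loop contributes B = μ₀IR²/[2(R²+z²)^(3/2)] on the axis, with z measured from that loop.
Loop 1 (z = 0.0703 m): B₁ = 1.60×10⁻⁶ T. Loop 2 (z = 0.019 m): B₂ = 3.74×10⁻⁶ T.
The fields add: B = B₁ + B₂ = 5.34×10⁻⁶ T.

B ≈ 5.34 μT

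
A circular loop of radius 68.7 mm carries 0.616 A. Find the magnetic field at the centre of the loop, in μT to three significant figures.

B ≈ 5.63 μT

At the centre of a circular loop the Biot–Savart law gives B = μ₀I/(2R).
B = (4π×10⁻⁷ × 0.616) / (2 × 0.0687) = 5.63×10⁻⁶ T.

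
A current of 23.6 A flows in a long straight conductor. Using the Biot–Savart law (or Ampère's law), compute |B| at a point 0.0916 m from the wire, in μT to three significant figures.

B ≈ 51.5 μT

For an infinitely long straight wire, B = μ₀I/(2πd).
B = (4π×10⁻⁷ × 23.6) / (2π × 0.0916) = 5.15×10⁻⁵ T.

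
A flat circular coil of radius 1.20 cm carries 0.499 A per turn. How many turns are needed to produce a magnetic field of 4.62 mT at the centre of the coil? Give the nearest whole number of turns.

N = 177

For an N-turn coil, B = Nμ₀I/(2R). A single turn gives B₁ = 2.61×10⁻⁵ T with R = 0.012 m.
N = B/B₁ = 4.62×10⁻³ / 2.61×10⁻⁵ = 176.82.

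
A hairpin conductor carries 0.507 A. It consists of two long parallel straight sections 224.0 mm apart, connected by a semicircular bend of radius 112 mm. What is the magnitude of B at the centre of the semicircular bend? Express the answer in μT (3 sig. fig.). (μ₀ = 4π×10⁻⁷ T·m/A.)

The semicircular arc contributes B_arc = μ₀I·π/(4πR) = μ₀I/(4R) = 1.42×10⁻⁶ T.
Each semi-infinite lead is at perpendicular distance R = 0.112 m from the centre, with the perpendicular foot at its near end, so it contributes μ₀I/(4πR); both point the same way, together 9.05×10⁻⁷ T.
Arc and leads all point the same direction: B = 1.42×10⁻⁶ + 9.05×10⁻⁷ = 2.33×10⁻⁶ T.

B ≈ 2.33 μT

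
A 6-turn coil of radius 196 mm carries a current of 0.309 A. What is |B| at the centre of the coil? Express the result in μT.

B ≈ 5.94 μT

For an N-turn flat coil, B = Nμ₀I/(2R) with R = 0.196 m.
B = 6 × 9.91×10⁻⁷ T = 5.94×10⁻⁶ T.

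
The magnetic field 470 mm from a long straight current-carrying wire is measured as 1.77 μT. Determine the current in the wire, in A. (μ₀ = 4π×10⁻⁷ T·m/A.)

I ≈ 4.16 A

For a long straight wire B = μ₀I/(2πd), so I = 2πdB/μ₀.
I = 2π × 0.47 × 1.77×10⁻⁶ / (4π×10⁻⁷) = 4.16 A.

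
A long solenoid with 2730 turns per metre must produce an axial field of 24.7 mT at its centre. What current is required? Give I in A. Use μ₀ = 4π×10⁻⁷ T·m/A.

Inside a long solenoid B = μ₀nI with n = 2730 m⁻¹, so I = B/(μ₀n).
I = 2.47×10⁻² / (4π×10⁻⁷ × 2730) = 7.20 A.

I ≈ 7.20 A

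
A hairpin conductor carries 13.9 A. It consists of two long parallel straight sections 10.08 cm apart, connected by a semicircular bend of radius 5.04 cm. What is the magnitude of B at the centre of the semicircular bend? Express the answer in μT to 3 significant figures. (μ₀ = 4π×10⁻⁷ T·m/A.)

B ≈ 142 μT

The semicircular arc contributes B_arc = μ₀I·π/(4πR) = μ₀I/(4R) = 8.66×10⁻⁵ T.
Each semi-infinite lead is at perpendicular distance R = 0.0504 m from the centre, with the perpendicular foot at its near end, so it contributes μ₀I/(4πR); both point the same way, together 5.52×10⁻⁵ T.
Arc and leads all point the same direction: B = 8.66×10⁻⁵ + 5.52×10⁻⁵ = 1.42×10⁻⁴ T.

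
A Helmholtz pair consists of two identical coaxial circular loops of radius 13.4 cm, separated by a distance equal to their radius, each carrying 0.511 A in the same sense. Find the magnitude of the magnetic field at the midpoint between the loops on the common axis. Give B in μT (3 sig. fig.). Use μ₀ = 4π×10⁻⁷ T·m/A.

B ≈ 3.43 μT

Each loop contributes B = μ₀IR²/[2(R²+z²)^(3/2)] on the axis, with z measured from that loop.
Loop 1 (z = 0.067 m): B₁ = 1.71×10⁻⁶ T. Loop 2 (z = 0.067 m): B₂ = 1.71×10⁻⁶ T.
The fields add: B = B₁ + B₂ = 3.43×10⁻⁶ T.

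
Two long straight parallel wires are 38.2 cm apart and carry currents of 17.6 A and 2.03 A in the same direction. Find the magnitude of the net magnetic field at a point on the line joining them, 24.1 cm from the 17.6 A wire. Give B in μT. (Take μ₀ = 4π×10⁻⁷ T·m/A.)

Each long wire gives B = μ₀I/(2πd). Distances are d₁ = 0.241 m and d₂ = 0.141 m.
B₁ = 1.46×10⁻⁵ T, B₂ = 2.88×10⁻⁶ T.
Between parallel currents the two contributions point in opposite directions, so they subtract. B = |B₁ − B₂| = |1.46×10⁻⁵ − 2.88×10⁻⁶| = 1.17×10⁻⁵ T.

B ≈ 11.7 μT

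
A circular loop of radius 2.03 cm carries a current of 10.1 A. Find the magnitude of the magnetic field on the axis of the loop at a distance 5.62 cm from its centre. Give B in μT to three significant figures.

On the axis of a circular loop, B = μ₀IR² / [2(R²+z²)^(3/2)].
R² + z² = (0.0203)² + (0.0562)² = 0.003571 m², and (R²+z²)^(3/2) = 2.13×10⁻⁴ m³.
B = (4π×10⁻⁷ × 10.1 × 0.0004121) / (2 × 2.13×10⁻⁴) = 1.23×10⁻⁵ T.

B ≈ 12.3 μT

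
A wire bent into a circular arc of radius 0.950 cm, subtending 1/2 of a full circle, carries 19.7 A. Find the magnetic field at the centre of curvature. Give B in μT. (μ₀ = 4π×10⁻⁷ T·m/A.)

B ≈ 651 μT

The Biot–Savart field of a circular arc at its centre is B = μ₀Iφ/(4πR), with φ = 3.142 rad.
B = (4π×10⁻⁷ × 19.7 × 3.142) / (4π × 0.0095) = 6.51×10⁻⁴ T.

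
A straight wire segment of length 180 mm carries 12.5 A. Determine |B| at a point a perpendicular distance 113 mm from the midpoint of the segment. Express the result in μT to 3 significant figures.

B ≈ 13.8 μT

For a finite straight segment, B = (μ₀I/4πd)(sinθ₁ + sinθ₂), where θ₁, θ₂ are the angles from the perpendicular to each end.
The perpendicular from the point meets the wire at its midpoint, so each end is L/2 = 0.09 m away along the wire.
sinθ₁ = 0.09/√(0.09²+0.113²) = 0.6230; sinθ₂ = 0.09/√(0.09²+0.113²) = 0.6230.
B = (4π×10⁻⁷ × 12.5) / (4π × 0.113) × (0.6230 + 0.6230) = 1.38×10⁻⁵ T.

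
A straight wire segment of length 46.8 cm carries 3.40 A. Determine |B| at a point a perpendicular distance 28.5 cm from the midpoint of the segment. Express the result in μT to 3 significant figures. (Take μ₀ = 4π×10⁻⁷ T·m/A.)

B ≈ 1.51 μT

For a finite straight segment, B = (μ₀I/4πd)(sinθ₁ + sinθ₂), where θ₁, θ₂ are the angles from the perpendicular to each end.
The perpendicular from the point meets the wire at its midpoint, so each end is L/2 = 0.234 m away along the wire.
sinθ₁ = 0.234/√(0.234²+0.285²) = 0.6346; sinθ₂ = 0.234/√(0.234²+0.285²) = 0.6346.
B = (4π×10⁻⁷ × 3.40) / (4π × 0.285) × (0.6346 + 0.6346) = 1.51×10⁻⁶ T.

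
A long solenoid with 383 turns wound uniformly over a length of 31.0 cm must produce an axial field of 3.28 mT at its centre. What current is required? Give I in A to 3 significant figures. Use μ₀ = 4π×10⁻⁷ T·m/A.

Inside a long solenoid B = μ₀nI with n = 1235 m⁻¹, so I = B/(μ₀n).
I = 3.28×10⁻³ / (4π×10⁻⁷ × 1235) = 2.11 A.

I ≈ 2.11 A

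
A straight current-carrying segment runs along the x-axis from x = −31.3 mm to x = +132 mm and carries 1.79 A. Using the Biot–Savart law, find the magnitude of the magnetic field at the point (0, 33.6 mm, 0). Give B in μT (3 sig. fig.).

For a finite straight segment, B = (μ₀I/4πd)(sinθ₁ + sinθ₂), where θ₁, θ₂ are the angles from the perpendicular to each end.
The perpendicular distance is d = 0.0336 m; the end-offsets along the wire are a = 0.0313 m and b = 0.132 m.
sinθ₁ = 0.0313/√(0.0313²+0.0336²) = 0.6816; sinθ₂ = 0.132/√(0.132²+0.0336²) = 0.9691.
B = (4π×10⁻⁷ × 1.79) / (4π × 0.0336) × (0.6816 + 0.9691) = 8.79×10⁻⁶ T.

B ≈ 8.79 μT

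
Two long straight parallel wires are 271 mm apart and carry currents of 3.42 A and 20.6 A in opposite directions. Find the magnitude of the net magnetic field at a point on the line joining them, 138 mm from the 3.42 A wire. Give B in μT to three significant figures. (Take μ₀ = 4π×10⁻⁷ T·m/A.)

B ≈ 35.9 μT

Each long wire gives B = μ₀I/(2πd). Distances are d₁ = 0.138 m and d₂ = 0.133 m.
B₁ = 4.96×10⁻⁶ T, B₂ = 3.10×10⁻⁵ T.
Between antiparallel currents both contributions point the same way, so they add. B = B₁ + B₂ = 4.96×10⁻⁶ + 3.10×10⁻⁵ = 3.59×10⁻⁵ T.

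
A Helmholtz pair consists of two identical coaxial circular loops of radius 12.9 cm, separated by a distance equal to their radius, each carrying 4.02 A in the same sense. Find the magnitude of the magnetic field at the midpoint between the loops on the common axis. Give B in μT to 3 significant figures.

B ≈ 28.0 μT

Each loop contributes B = μ₀IR²/[2(R²+z²)^(3/2)] on the axis, with z measured from that loop.
Loop 1 (z = 0.0645 m): B₁ = 1.40×10⁻⁵ T. Loop 2 (z = 0.0645 m): B₂ = 1.40×10⁻⁵ T.
The fields add: B = B₁ + B₂ = 2.80×10⁻⁵ T.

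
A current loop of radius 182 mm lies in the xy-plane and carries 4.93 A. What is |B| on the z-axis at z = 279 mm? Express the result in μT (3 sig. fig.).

On the axis of a circular loop, B = μ₀IR² / [2(R²+z²)^(3/2)].
R² + z² = (0.182)² + (0.279)² = 0.111 m², and (R²+z²)^(3/2) = 3.70×10⁻² m³.
B = (4π×10⁻⁷ × 4.93 × 0.03312) / (2 × 3.70×10⁻²) = 2.78×10⁻⁶ T.

B ≈ 2.78 μT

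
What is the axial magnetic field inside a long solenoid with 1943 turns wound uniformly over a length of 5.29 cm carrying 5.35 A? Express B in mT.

B ≈ 247 mT

Inside a long solenoid, B = μ₀nI with n = 3.673×10⁴ turns/m.
B = 4π×10⁻⁷ × 3.673×10⁴ × 5.35 = 0.247 T.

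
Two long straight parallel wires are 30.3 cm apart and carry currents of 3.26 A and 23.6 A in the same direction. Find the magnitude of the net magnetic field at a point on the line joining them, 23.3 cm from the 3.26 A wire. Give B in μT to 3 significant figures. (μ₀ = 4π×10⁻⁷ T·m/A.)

B ≈ 64.6 μT

Each long wire gives B = μ₀I/(2πd). Distances are d₁ = 0.233 m and d₂ = 0.07 m.
B₁ = 2.80×10⁻⁶ T, B₂ = 6.74×10⁻⁵ T.
Between parallel currents the two contributions point in opposite directions, so they subtract. B = |B₁ − B₂| = |2.80×10⁻⁶ − 6.74×10⁻⁵| = 6.46×10⁻⁵ T.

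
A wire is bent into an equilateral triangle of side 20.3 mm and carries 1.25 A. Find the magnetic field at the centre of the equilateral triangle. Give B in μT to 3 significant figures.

Each side is a finite straight segment at perpendicular distance d = a/(2 tan(π/3)) = 0.00586 m from the centre, with end-angles ±π/3.
One side contributes B₁ = (μ₀I/4πd)·2 sin(π/3) = 3.69×10⁻⁵ T.
All 3 sides add in the same direction: B = 3 × 3.69×10⁻⁵ = 1.11×10⁻⁴ T.

B ≈ 111 μT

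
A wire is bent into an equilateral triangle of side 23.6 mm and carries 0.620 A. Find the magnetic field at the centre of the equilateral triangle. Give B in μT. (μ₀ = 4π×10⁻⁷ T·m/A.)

Each side is a finite straight segment at perpendicular distance d = a/(2 tan(π/3)) = 0.006813 m from the centre, with end-angles ±π/3.
One side contributes B₁ = (μ₀I/4πd)·2 sin(π/3) = 1.58×10⁻⁵ T.
All 3 sides add in the same direction: B = 3 × 1.58×10⁻⁵ = 4.73×10⁻⁵ T.

B ≈ 47.3 μT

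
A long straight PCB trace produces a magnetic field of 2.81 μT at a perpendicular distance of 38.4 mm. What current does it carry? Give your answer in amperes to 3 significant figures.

For a long straight wire B = μ₀I/(2πd), so I = 2πdB/μ₀.
I = 2π × 0.0384 × 2.81×10⁻⁶ / (4π×10⁻⁷) = 0.540 A.

I ≈ 0.540 A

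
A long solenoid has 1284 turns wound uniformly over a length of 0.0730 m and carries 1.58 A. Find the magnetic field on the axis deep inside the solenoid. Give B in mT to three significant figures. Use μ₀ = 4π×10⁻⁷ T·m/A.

B ≈ 34.9 mT

Inside a long solenoid, B = μ₀nI with n = 1.759×10⁴ turns/m.
B = 4π×10⁻⁷ × 1.759×10⁴ × 1.58 = 3.49×10⁻² T.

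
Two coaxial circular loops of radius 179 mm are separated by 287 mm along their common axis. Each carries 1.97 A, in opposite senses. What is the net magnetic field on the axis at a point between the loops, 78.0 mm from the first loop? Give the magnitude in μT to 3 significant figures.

B ≈ 3.42 μT

Each loop contributes B = μ₀IR²/[2(R²+z²)^(3/2)] on the axis, with z measured from that loop.
Loop 1 (z = 0.078 m): B₁ = 5.33×10⁻⁶ T. Loop 2 (z = 0.209 m): B₂ = 1.90×10⁻⁶ T.
The fields oppose: B = |B₁ − B₂| = 3.42×10⁻⁶ T.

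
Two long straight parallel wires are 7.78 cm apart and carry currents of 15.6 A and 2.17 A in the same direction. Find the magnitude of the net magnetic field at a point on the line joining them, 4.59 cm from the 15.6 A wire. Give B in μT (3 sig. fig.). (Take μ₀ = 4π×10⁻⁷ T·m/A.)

Each long wire gives B = μ₀I/(2πd). Distances are d₁ = 0.0459 m and d₂ = 0.0319 m.
B₁ = 6.80×10⁻⁵ T, B₂ = 1.36×10⁻⁵ T.
Between parallel currents the two contributions point in opposite directions, so they subtract. B = |B₁ − B₂| = |6.80×10⁻⁵ − 1.36×10⁻⁵| = 5.44×10⁻⁵ T.

B ≈ 54.4 μT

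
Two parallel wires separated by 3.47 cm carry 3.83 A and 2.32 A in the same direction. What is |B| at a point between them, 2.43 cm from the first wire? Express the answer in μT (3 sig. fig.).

Each long wire gives B = μ₀I/(2πd). Distances are d₁ = 0.0243 m and d₂ = 0.0104 m.
B₁ = 3.15×10⁻⁵ T, B₂ = 4.46×10⁻⁵ T.
Between parallel currents the two contributions point in opposite directions, so they subtract. B = |B₁ − B₂| = |3.15×10⁻⁵ − 4.46×10⁻⁵| = 1.31×10⁻⁵ T.

B ≈ 13.1 μT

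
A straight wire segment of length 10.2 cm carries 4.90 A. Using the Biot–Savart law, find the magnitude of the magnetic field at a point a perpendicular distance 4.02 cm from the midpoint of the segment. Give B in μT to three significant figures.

B ≈ 19.1 μT

For a finite straight segment, B = (μ₀I/4πd)(sinθ₁ + sinθ₂), where θ₁, θ₂ are the angles from the perpendicular to each end.
The perpendicular from the point meets the wire at its midpoint, so each end is L/2 = 0.051 m away along the wire.
sinθ₁ = 0.051/√(0.051²+0.0402²) = 0.7854; sinθ₂ = 0.051/√(0.051²+0.0402²) = 0.7854.
B = (4π×10⁻⁷ × 4.90) / (4π × 0.0402) × (0.7854 + 0.7854) = 1.91×10⁻⁵ T.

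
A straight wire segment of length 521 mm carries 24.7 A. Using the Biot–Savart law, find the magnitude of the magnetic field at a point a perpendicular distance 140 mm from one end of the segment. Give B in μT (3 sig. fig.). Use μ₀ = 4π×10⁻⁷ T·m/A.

For a finite straight segment, B = (μ₀I/4πd)(sinθ₁ + sinθ₂), where θ₁, θ₂ are the angles from the perpendicular to each end.
The perpendicular foot is at one end, so the two end-offsets along the wire are 0 and L = 0.521 m.
sinθ₁ = 0/√(0²+0.14²) = 0.0000; sinθ₂ = 0.521/√(0.521²+0.14²) = 0.9657.
B = (4π×10⁻⁷ × 24.7) / (4π × 0.14) × (0.0000 + 0.9657) = 1.70×10⁻⁵ T.

B ≈ 17.0 μT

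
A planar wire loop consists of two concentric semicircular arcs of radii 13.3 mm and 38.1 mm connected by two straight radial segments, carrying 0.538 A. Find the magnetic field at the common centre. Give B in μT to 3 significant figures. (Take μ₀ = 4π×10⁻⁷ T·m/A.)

The radial connectors point toward the centre, so dl × r̂ = 0 and they contribute nothing.
Each semicircle gives μ₀I/(4R): inner arc 1.27×10⁻⁵ T, outer arc 4.44×10⁻⁶ T.
The two arcs carry current in opposite angular senses, so their fields oppose: B = |1.27×10⁻⁵ − 4.44×10⁻⁶| = 8.27×10⁻⁶ T.

B ≈ 8.27 μT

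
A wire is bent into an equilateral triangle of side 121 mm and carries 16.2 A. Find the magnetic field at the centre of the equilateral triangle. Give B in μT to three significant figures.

B ≈ 241 μT

Each side is a finite straight segment at perpendicular distance d = a/(2 tan(π/3)) = 0.03493 m from the centre, with end-angles ±π/3.
One side contributes B₁ = (μ₀I/4πd)·2 sin(π/3) = 8.03×10⁻⁵ T.
All 3 sides add in the same direction: B = 3 × 8.03×10⁻⁵ = 2.41×10⁻⁴ T.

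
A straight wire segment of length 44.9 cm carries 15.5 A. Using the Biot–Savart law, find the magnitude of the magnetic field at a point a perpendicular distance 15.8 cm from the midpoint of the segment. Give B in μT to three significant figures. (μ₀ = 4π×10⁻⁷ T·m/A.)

For a finite straight segment, B = (μ₀I/4πd)(sinθ₁ + sinθ₂), where θ₁, θ₂ are the angles from the perpendicular to each end.
The perpendicular from the point meets the wire at its midpoint, so each end is L/2 = 0.2245 m away along the wire.
sinθ₁ = 0.2245/√(0.2245²+0.158²) = 0.8178; sinθ₂ = 0.2245/√(0.2245²+0.158²) = 0.8178.
B = (4π×10⁻⁷ × 15.5) / (4π × 0.158) × (0.8178 + 0.8178) = 1.60×10⁻⁵ T.

B ≈ 16.0 μT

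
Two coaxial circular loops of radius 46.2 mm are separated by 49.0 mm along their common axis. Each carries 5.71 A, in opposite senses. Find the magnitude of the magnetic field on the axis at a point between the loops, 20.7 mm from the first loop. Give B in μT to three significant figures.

B ≈ 10.9 μT

Each loop contributes B = μ₀IR²/[2(R²+z²)^(3/2)] on the axis, with z measured from that loop.
Loop 1 (z = 0.0207 m): B₁ = 5.90×10⁻⁵ T. Loop 2 (z = 0.0283 m): B₂ = 4.82×10⁻⁵ T.
The fields oppose: B = |B₁ − B₂| = 1.09×10⁻⁵ T.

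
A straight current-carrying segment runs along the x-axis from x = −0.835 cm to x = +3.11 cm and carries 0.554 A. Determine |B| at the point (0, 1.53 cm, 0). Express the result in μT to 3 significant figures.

B ≈ 4.98 μT

For a finite straight segment, B = (μ₀I/4πd)(sinθ₁ + sinθ₂), where θ₁, θ₂ are the angles from the perpendicular to each end.
The perpendicular distance is d = 0.0153 m; the end-offsets along the wire are a = 0.00835 m and b = 0.0311 m.
sinθ₁ = 0.00835/√(0.00835²+0.0153²) = 0.4791; sinθ₂ = 0.0311/√(0.0311²+0.0153²) = 0.8973.
B = (4π×10⁻⁷ × 0.554) / (4π × 0.0153) × (0.4791 + 0.8973) = 4.98×10⁻⁶ T.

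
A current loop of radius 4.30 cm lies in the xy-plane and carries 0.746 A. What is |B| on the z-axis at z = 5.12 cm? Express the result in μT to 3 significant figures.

B ≈ 2.90 μT

On the axis of a circular loop, B = μ₀IR² / [2(R²+z²)^(3/2)].
R² + z² = (0.043)² + (0.0512)² = 0.00447 m², and (R²+z²)^(3/2) = 2.99×10⁻⁴ m³.
B = (4π×10⁻⁷ × 0.746 × 0.001849) / (2 × 2.99×10⁻⁴) = 2.90×10⁻⁶ T.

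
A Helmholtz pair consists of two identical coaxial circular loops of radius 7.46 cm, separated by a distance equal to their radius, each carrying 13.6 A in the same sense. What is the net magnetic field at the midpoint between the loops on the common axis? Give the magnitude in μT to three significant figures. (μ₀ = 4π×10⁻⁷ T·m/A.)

Each loop contributes B = μ₀IR²/[2(R²+z²)^(3/2)] on the axis, with z measured from that loop.
Loop 1 (z = 0.0373 m): B₁ = 8.20×10⁻⁵ T. Loop 2 (z = 0.0373 m): B₂ = 8.20×10⁻⁵ T.
The fields add: B = B₁ + B₂ = 1.64×10⁻⁴ T.

B ≈ 164 μT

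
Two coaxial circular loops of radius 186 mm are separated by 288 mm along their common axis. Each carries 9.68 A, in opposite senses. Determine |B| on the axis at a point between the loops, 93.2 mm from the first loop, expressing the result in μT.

Each loop contributes B = μ₀IR²/[2(R²+z²)^(3/2)] on the axis, with z measured from that loop.
Loop 1 (z = 0.0932 m): B₁ = 2.34×10⁻⁵ T. Loop 2 (z = 0.1948 m): B₂ = 1.08×10⁻⁵ T.
The fields oppose: B = |B₁ − B₂| = 1.26×10⁻⁵ T.

B ≈ 12.6 μT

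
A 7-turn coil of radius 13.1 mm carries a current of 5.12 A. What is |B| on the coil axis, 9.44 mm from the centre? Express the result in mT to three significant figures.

For an N-turn flat coil, B = Nμ₀IR²/[2(R²+z²)^(3/2)] with R = 0.0131 m, z = 0.00944 m.
B = 7 × 1.31×10⁻⁴ T = 9.18×10⁻⁴ T.

B ≈ 0.918 mT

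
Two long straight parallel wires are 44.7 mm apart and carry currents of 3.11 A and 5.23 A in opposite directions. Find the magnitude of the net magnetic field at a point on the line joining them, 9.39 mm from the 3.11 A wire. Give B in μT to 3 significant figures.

Each long wire gives B = μ₀I/(2πd). Distances are d₁ = 0.00939 m and d₂ = 0.03531 m.
B₁ = 6.62×10⁻⁵ T, B₂ = 2.96×10⁻⁵ T.
Between antiparallel currents both contributions point the same way, so they add. B = B₁ + B₂ = 6.62×10⁻⁵ + 2.96×10⁻⁵ = 9.59×10⁻⁵ T.

B ≈ 95.9 μT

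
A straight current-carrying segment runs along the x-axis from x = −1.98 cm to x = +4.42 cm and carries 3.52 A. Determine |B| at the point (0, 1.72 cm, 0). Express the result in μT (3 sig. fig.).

B ≈ 34.5 μT

For a finite straight segment, B = (μ₀I/4πd)(sinθ₁ + sinθ₂), where θ₁, θ₂ are the angles from the perpendicular to each end.
The perpendicular distance is d = 0.0172 m; the end-offsets along the wire are a = 0.0198 m and b = 0.0442 m.
sinθ₁ = 0.0198/√(0.0198²+0.0172²) = 0.7549; sinθ₂ = 0.0442/√(0.0442²+0.0172²) = 0.9319.
B = (4π×10⁻⁷ × 3.52) / (4π × 0.0172) × (0.7549 + 0.9319) = 3.45×10⁻⁵ T.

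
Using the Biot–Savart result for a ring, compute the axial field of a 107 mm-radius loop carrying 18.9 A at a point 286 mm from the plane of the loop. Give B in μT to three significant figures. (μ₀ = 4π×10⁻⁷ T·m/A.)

On the axis of a circular loop, B = μ₀IR² / [2(R²+z²)^(3/2)].
R² + z² = (0.107)² + (0.286)² = 0.09325 m², and (R²+z²)^(3/2) = 2.85×10⁻² m³.
B = (4π×10⁻⁷ × 18.9 × 0.01145) / (2 × 2.85×10⁻²) = 4.77×10⁻⁶ T.

B ≈ 4.77 μT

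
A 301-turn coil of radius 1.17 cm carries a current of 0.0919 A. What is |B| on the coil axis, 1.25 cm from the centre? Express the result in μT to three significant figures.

B ≈ 474 μT

For an N-turn flat coil, B = Nμ₀IR²/[2(R²+z²)^(3/2)] with R = 0.0117 m, z = 0.0125 m.
B = 301 × 1.57×10⁻⁶ T = 4.74×10⁻⁴ T.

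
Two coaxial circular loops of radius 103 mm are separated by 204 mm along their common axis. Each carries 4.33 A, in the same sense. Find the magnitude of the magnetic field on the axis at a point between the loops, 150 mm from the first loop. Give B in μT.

B ≈ 23.1 μT

Each loop contributes B = μ₀IR²/[2(R²+z²)^(3/2)] on the axis, with z measured from that loop.
Loop 1 (z = 0.15 m): B₁ = 4.79×10⁻⁶ T. Loop 2 (z = 0.054 m): B₂ = 1.84×10⁻⁵ T.
The fields add: B = B₁ + B₂ = 2.31×10⁻⁵ T.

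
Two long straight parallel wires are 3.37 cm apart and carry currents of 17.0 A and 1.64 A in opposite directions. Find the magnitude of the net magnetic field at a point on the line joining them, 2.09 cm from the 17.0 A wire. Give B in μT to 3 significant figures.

Each long wire gives B = μ₀I/(2πd). Distances are d₁ = 0.0209 m and d₂ = 0.0128 m.
B₁ = 1.63×10⁻⁴ T, B₂ = 2.56×10⁻⁵ T.
Between antiparallel currents both contributions point the same way, so they add. B = B₁ + B₂ = 1.63×10⁻⁴ + 2.56×10⁻⁵ = 1.88×10⁻⁴ T.

B ≈ 188 μT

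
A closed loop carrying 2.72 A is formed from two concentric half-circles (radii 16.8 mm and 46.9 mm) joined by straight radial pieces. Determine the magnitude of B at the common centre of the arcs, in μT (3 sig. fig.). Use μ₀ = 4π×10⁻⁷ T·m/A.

B ≈ 32.6 μT

The radial connectors point toward the centre, so dl × r̂ = 0 and they contribute nothing.
Each semicircle gives μ₀I/(4R): inner arc 5.09×10⁻⁵ T, outer arc 1.82×10⁻⁵ T.
The two arcs carry current in opposite angular senses, so their fields oppose: B = |5.09×10⁻⁵ − 1.82×10⁻⁵| = 3.26×10⁻⁵ T.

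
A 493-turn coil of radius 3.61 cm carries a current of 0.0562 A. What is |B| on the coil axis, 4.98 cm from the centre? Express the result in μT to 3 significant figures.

B ≈ 97.5 μT

For an N-turn flat coil, B = Nμ₀IR²/[2(R²+z²)^(3/2)] with R = 0.0361 m, z = 0.0498 m.
B = 493 × 1.98×10⁻⁷ T = 9.75×10⁻⁵ T.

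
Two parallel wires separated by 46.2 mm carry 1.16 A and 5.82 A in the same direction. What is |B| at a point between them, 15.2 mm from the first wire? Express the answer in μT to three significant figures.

B ≈ 22.3 μT

Each long wire gives B = μ₀I/(2πd). Distances are d₁ = 0.0152 m and d₂ = 0.031 m.
B₁ = 1.53×10⁻⁵ T, B₂ = 3.75×10⁻⁵ T.
Between parallel currents the two contributions point in opposite directions, so they subtract. B = |B₁ − B₂| = |1.53×10⁻⁵ − 3.75×10⁻⁵| = 2.23×10⁻⁵ T.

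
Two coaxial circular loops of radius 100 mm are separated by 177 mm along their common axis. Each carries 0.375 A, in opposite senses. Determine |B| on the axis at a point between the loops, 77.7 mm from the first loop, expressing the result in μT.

Each loop contributes B = μ₀IR²/[2(R²+z²)^(3/2)] on the axis, with z measured from that loop.
Loop 1 (z = 0.0777 m): B₁ = 1.16×10⁻⁶ T. Loop 2 (z = 0.0993 m): B₂ = 8.42×10⁻⁷ T.
The fields oppose: B = |B₁ − B₂| = 3.18×10⁻⁷ T.

B ≈ 0.318 μT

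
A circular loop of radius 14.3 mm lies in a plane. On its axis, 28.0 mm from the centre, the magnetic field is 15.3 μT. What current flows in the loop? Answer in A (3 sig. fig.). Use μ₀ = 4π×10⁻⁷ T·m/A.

On the axis of a loop, B = μ₀IR²/[2(R²+z²)^(3/2)], so I = 2B(R²+z²)^(3/2)/(μ₀R²).
R² + z² = 0.0002045 + 0.000784 = 0.0009885 m²; raised to 3/2 gives 3.11×10⁻⁵ m³.
I = 2 × 1.53×10⁻⁵ × 3.11×10⁻⁵ / (1.26×10⁻⁶ × 0.0002045) = 3.70 A.

I ≈ 3.70 A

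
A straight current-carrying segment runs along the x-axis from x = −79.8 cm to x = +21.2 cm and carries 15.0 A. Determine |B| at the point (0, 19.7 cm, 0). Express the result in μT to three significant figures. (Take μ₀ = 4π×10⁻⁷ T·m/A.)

B ≈ 13.0 μT

For a finite straight segment, B = (μ₀I/4πd)(sinθ₁ + sinθ₂), where θ₁, θ₂ are the angles from the perpendicular to each end.
The perpendicular distance is d = 0.197 m; the end-offsets along the wire are a = 0.798 m and b = 0.212 m.
sinθ₁ = 0.798/√(0.798²+0.197²) = 0.9709; sinθ₂ = 0.212/√(0.212²+0.197²) = 0.7325.
B = (4π×10⁻⁷ × 15.0) / (4π × 0.197) × (0.9709 + 0.7325) = 1.30×10⁻⁵ T.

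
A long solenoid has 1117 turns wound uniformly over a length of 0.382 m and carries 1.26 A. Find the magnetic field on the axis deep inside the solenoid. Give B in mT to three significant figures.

B ≈ 4.63 mT

Inside a long solenoid, B = μ₀nI with n = 2924 turns/m.
B = 4π×10⁻⁷ × 2924 × 1.26 = 4.63×10⁻³ T.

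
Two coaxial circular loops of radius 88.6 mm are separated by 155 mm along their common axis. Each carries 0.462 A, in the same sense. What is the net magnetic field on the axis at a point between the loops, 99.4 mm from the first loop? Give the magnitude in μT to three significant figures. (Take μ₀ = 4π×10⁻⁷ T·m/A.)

Each loop contributes B = μ₀IR²/[2(R²+z²)^(3/2)] on the axis, with z measured from that loop.
Loop 1 (z = 0.0994 m): B₁ = 9.65×10⁻⁷ T. Loop 2 (z = 0.0556 m): B₂ = 1.99×10⁻⁶ T.
The fields add: B = B₁ + B₂ = 2.96×10⁻⁶ T.

B ≈ 2.96 μT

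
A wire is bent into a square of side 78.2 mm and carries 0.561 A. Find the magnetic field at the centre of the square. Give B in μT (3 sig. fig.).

B ≈ 8.12 μT

Each side is a finite straight segment at perpendicular distance d = a/(2 tan(π/4)) = 0.0391 m from the centre, with end-angles ±π/4.
One side contributes B₁ = (μ₀I/4πd)·2 sin(π/4) = 2.03×10⁻⁶ T.
All 4 sides add in the same direction: B = 4 × 2.03×10⁻⁶ = 8.12×10⁻⁶ T.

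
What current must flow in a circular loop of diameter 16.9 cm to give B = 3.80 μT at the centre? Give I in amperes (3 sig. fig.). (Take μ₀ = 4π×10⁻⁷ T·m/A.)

At the centre of a circular loop B = μ₀I/(2R), so I = 2RB/μ₀.
With R = 0.0845 m, I = 2 × 0.0845 × 3.80×10⁻⁶ / (4π×10⁻⁷) = 0.511 A.

I ≈ 0.511 A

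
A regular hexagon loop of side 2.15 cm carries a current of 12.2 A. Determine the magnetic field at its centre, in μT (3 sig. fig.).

B ≈ 393 μT

Each side is a finite straight segment at perpendicular distance d = a/(2 tan(π/6)) = 0.01862 m from the centre, with end-angles ±π/6.
One side contributes B₁ = (μ₀I/4πd)·2 sin(π/6) = 6.55×10⁻⁵ T.
All 6 sides add in the same direction: B = 6 × 6.55×10⁻⁵ = 3.93×10⁻⁴ T.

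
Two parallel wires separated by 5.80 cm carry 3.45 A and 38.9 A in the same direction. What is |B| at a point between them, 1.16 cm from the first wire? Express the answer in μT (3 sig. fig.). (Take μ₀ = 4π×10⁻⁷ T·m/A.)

B ≈ 108 μT

Each long wire gives B = μ₀I/(2πd). Distances are d₁ = 0.0116 m and d₂ = 0.0464 m.
B₁ = 5.95×10⁻⁵ T, B₂ = 1.68×10⁻⁴ T.
Between parallel currents the two contributions point in opposite directions, so they subtract. B = |B₁ − B₂| = |5.95×10⁻⁵ − 1.68×10⁻⁴| = 1.08×10⁻⁴ T.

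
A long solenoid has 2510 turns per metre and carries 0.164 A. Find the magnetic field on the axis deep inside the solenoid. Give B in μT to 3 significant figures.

Inside a long solenoid, B = μ₀nI with n = 2510 turns/m.
B = 4π×10⁻⁷ × 2510 × 0.164 = 5.17×10⁻⁴ T.

B ≈ 517 μT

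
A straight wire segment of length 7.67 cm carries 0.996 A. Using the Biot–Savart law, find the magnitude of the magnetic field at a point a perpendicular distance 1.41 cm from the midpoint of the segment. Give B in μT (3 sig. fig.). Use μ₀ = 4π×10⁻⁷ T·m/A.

For a finite straight segment, B = (μ₀I/4πd)(sinθ₁ + sinθ₂), where θ₁, θ₂ are the angles from the perpendicular to each end.
The perpendicular from the point meets the wire at its midpoint, so each end is L/2 = 0.03835 m away along the wire.
sinθ₁ = 0.03835/√(0.03835²+0.0141²) = 0.9386; sinθ₂ = 0.03835/√(0.03835²+0.0141²) = 0.9386.
B = (4π×10⁻⁷ × 0.996) / (4π × 0.0141) × (0.9386 + 0.9386) = 1.33×10⁻⁵ T.

B ≈ 13.3 μT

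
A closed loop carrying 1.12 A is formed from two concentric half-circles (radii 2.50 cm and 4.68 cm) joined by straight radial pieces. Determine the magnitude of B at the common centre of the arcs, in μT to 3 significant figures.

The radial connectors point toward the centre, so dl × r̂ = 0 and they contribute nothing.
Each semicircle gives μ₀I/(4R): inner arc 1.41×10⁻⁵ T, outer arc 7.52×10⁻⁶ T.
The two arcs carry current in opposite angular senses, so their fields oppose: B = |1.41×10⁻⁵ − 7.52×10⁻⁶| = 6.56×10⁻⁶ T.

B ≈ 6.56 μT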